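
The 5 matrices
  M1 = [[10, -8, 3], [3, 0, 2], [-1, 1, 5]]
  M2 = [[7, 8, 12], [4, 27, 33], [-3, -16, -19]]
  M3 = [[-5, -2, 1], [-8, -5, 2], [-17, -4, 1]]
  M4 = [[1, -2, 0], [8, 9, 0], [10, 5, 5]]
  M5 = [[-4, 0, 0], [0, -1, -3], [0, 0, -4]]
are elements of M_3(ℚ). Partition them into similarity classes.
4 classes: {M1, M2}, {M3}, {M4}, {M5}

Characteristic polynomials: χ_{M1} = (x - 5)^3, χ_{M2} = (x - 5)^3, χ_{M3} = (x + 1)(x + 4)^2, χ_{M4} = (x - 5)^3, χ_{M5} = (x + 1)(x + 4)^2.

{M1, M2}: invariant factors (x - 5)^3.

{M3}: invariant factors (x + 1)(x + 4)^2.

{M4}: invariant factors x - 5, (x - 5)^2.

{M5}: invariant factors x + 4, (x + 1)(x + 4).

Matrices are similar if and only if their invariant-factor lists agree; the partition into similarity classes is {M1, M2}, {M3}, {M4}, {M5}.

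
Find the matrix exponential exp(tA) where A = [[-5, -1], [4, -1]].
A has Jordan form J = [[-3, 1], [0, -3]] with A = PJP^{-1}, so e^{tA} = P e^{tJ} P^{-1}.

For a Jordan block J_k(λ), e^{tJ_k(λ)} = e^{λt} · (I + tN + t^2 N^2/2! + ... + t^{k-1} N^{k-1}/(k-1)!) where N is the nilpotent superdiagonal part.

Assembling the blocks and conjugating back gives the entries of e^{tA} as shown above.

e^{tA} = [[(1 - 2*t)*e^{-3*t}, -t*e^{-3*t}], [4*t*e^{-3*t}, (2*t + 1)*e^{-3*t}]]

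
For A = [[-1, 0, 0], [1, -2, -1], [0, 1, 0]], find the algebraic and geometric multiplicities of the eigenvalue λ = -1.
The characteristic polynomial is (x + 1)^3, so the factor x + 1 appears with exponent 3: the algebraic multiplicity is 3.

rank(A + I) = 2, so the eigenspace has dimension 3 - 2 = 1: the geometric multiplicity is 1.

Since 1 < 3, A is not diagonalizable.

algebraic multiplicity 3, geometric multiplicity 1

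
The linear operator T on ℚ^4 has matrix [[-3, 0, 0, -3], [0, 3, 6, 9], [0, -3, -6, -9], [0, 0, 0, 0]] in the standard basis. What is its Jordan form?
The characteristic polynomial is det(xI - A) = x^2(x + 3)^2, so the eigenvalues are -3 (algebraic multiplicity 2), 0 (algebraic multiplicity 2).

For λ = -3: rank(A + 3I) = 2. The eigenspace has dimension 4 - 2 = 2, so there are 2 Jordan blocks; the rank sequence gives block sizes [1, 1].

For λ = 0: rank(A) = 2. The eigenspace has dimension 4 - 2 = 2, so there are 2 Jordan blocks; the rank sequence gives block sizes [1, 1].

Assembling the blocks gives the Jordan form J above.

J = [[-3, 0, 0, 0], [0, -3, 0, 0], [0, 0, 0, 0], [0, 0, 0, 0]]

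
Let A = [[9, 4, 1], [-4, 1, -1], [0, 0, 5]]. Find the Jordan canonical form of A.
The characteristic polynomial is det(xI - A) = (x - 5)^3, so the eigenvalues are 5 (algebraic multiplicity 3).

For λ = 5: rank(A - 5I) = 1, rank((A - 5I)^2) = 0. The eigenspace has dimension 3 - 1 = 2, so there are 2 Jordan blocks; the rank sequence gives block sizes [2, 1].

Assembling the blocks gives the Jordan form J above.

J = [[5, 1, 0], [0, 5, 0], [0, 0, 5]]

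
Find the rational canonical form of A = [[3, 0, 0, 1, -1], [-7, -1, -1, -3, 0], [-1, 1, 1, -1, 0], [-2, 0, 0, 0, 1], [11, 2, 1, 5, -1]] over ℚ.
The invariant factors of A (the non-unit diagonal entries of the Smith normal form of xI - A over ℚ[x]) are x - 1, (x - 1)(x^3 + 4x - 4), each dividing the next. The characteristic polynomial is their product, (x - 1)^2(x^3 + 4x - 4).

The rational canonical form is the block-diagonal matrix of companion matrices C(f_i):
R = [[1, 0, 0, 0, 0], [0, 0, 0, 0, -4], [0, 1, 0, 0, 8], [0, 0, 1, 0, -4], [0, 0, 0, 1, 1]].

Note the characteristic polynomial does not split into linear factors over ℚ, so A has no Jordan form over ℚ; the rational canonical form exists over any field.

R = [[1, 0, 0, 0, 0], [0, 0, 0, 0, -4], [0, 1, 0, 0, 8], [0, 0, 1, 0, -4], [0, 0, 0, 1, 1]]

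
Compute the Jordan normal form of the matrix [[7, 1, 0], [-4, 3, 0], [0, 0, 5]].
The characteristic polynomial is det(xI - A) = (x - 5)^3, so the eigenvalues are 5 (algebraic multiplicity 3).

For λ = 5: rank(A - 5I) = 1, rank((A - 5I)^2) = 0. The eigenspace has dimension 3 - 1 = 2, so there are 2 Jordan blocks; the rank sequence gives block sizes [2, 1].

Assembling the blocks gives the Jordan form J above.

J = [[5, 1, 0], [0, 5, 0], [0, 0, 5]]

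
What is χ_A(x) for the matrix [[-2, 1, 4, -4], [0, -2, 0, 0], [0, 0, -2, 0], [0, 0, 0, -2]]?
χ_A(x) = (x + 2)^4

xI - A = [[x + 2, -1, -4, 4], [0, x + 2, 0, 0], [0, 0, x + 2, 0], [0, 0, 0, x + 2]].

Expanding det(xI - A) along the first row:
det(xI - A) = + (x + 2)·det([[x + 2, 0, 0], [0, x + 2, 0], [0, 0, x + 2]]) - (-1)·det([[0, 0, 0], [0, x + 2, 0], [0, 0, x + 2]]) + (-4)·det([[0, x + 2, 0], [0, 0, 0], [0, 0, x + 2]]) - (4)·det([[0, x + 2, 0], [0, 0, x + 2], [0, 0, 0]]).

Evaluating gives χ_A(x) = x^4 + 8x^3 + 24x^2 + 32x + 16 = (x + 2)^4.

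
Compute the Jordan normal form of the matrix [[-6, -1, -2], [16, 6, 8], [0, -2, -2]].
J = [[-2, 1, 0], [0, -2, 0], [0, 0, 2]]

The characteristic polynomial is det(xI - A) = (x - 2)(x + 2)^2, so the eigenvalues are -2 (algebraic multiplicity 2), 2 (algebraic multiplicity 1).

For λ = -2: rank(A + 2I) = 2, rank((A + 2I)^2) = 1. The eigenspace has dimension 3 - 2 = 1, so there is 1 Jordan block; the rank sequence gives block sizes [2].

For λ = 2: algebraic multiplicity 1 gives one 1×1 block.

Assembling the blocks gives the Jordan form J above.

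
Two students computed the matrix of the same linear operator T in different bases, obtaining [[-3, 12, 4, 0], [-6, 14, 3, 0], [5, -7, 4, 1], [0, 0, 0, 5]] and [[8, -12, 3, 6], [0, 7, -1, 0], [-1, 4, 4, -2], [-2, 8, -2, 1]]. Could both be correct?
Two matrices over a field are similar if and only if they have the same invariant factors.

Both A and B have characteristic polynomial (x - 5)^4 and minimal polynomial (x - 5)^3. Computing further, both have invariant factors x - 5, (x - 5)^3. Hence A and B are similar.

Yes.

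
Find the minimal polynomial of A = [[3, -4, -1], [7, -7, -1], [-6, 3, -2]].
The characteristic polynomial factors as (x + 2)^3. The minimal polynomial is ∏(x - λ)^{k_λ} where k_λ is the size of the largest Jordan block at λ.

For λ = -2: rank(A + 2I) = 2, and the largest Jordan block has size 3 (the smallest k with rank((A + 2I)^k) = rank((A + 2I)^(k+1))).

So m_A(x) = (x + 2)^3.

m_A(x) = (x + 2)^3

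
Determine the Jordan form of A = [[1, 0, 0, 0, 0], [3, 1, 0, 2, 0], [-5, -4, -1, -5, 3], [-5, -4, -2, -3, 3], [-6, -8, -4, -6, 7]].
The characteristic polynomial is det(xI - A) = (x - 1)^5, so the eigenvalues are 1 (algebraic multiplicity 5).

For λ = 1: rank(A - I) = 3, rank((A - I)^2) = 1, rank((A - I)^3) = 0. The eigenspace has dimension 5 - 3 = 2, so there are 2 Jordan blocks; the rank sequence gives block sizes [3, 2].

Assembling the blocks gives the Jordan form J above.

J = [[1, 1, 0, 0, 0], [0, 1, 1, 0, 0], [0, 0, 1, 0, 0], [0, 0, 0, 1, 1], [0, 0, 0, 0, 1]]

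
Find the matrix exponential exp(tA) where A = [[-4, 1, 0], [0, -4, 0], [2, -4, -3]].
e^{tA} = [[e^{-4*t}, t*e^{-4*t}, 0], [0, e^{-4*t}, 0], [(2*e^{t} - 2)*e^{-4*t}, 2*(-t - e^{t} + 1)*e^{-4*t}, e^{-3*t}]]

A has Jordan form J = [[-4, 1, 0], [0, -4, 0], [0, 0, -3]] with A = PJP^{-1}, so e^{tA} = P e^{tJ} P^{-1}.

For a Jordan block J_k(λ), e^{tJ_k(λ)} = e^{λt} · (I + tN + t^2 N^2/2! + ... + t^{k-1} N^{k-1}/(k-1)!) where N is the nilpotent superdiagonal part.

Assembling the blocks and conjugating back gives the entries of e^{tA} as shown above.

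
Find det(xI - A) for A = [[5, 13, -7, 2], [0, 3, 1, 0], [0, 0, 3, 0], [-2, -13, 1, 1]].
xI - A = [[x - 5, -13, 7, -2], [0, x - 3, -1, 0], [0, 0, x - 3, 0], [2, 13, -1, x - 1]].

Expanding det(xI - A) along the first row:
det(xI - A) = + (x - 5)·det([[x - 3, -1, 0], [0, x - 3, 0], [13, -1, x - 1]]) - (-13)·det([[0, -1, 0], [0, x - 3, 0], [2, -1, x - 1]]) + (7)·det([[0, x - 3, 0], [0, 0, 0], [2, 13, x - 1]]) - (-2)·det([[0, x - 3, -1], [0, 0, x - 3], [2, 13, -1]]).

Evaluating gives χ_A(x) = x^4 - 12x^3 + 54x^2 - 108x + 81 = (x - 3)^4.

χ_A(x) = (x - 3)^4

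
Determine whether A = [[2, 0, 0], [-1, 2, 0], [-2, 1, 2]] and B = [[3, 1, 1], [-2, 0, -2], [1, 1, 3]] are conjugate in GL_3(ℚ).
Both have characteristic polynomial (x - 2)^3, but the minimal polynomial of A is (x - 2)^3 while the minimal polynomial of B is (x - 2)^2. The minimal polynomial is a similarity invariant, so A and B are not similar.

No.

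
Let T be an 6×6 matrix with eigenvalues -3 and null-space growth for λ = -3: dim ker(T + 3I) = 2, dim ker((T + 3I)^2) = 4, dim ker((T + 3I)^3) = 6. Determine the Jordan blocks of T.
λ = -3: successive nullity increments [2, 2, 2] count blocks of size ≥ k; block sizes are [3, 3].

Jordan blocks: (-3, 3), (-3, 3)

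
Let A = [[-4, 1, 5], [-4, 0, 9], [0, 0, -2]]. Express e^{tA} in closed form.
e^{tA} = [[(1 - 2*t)*e^{-2*t}, t*e^{-2*t}, t*(10 - t)*e^{-2*t}/2], [-4*t*e^{-2*t}, (2*t + 1)*e^{-2*t}, t*(9 - t)*e^{-2*t}], [0, 0, e^{-2*t}]]

A has Jordan form J = [[-2, 1, 0], [0, -2, 1], [0, 0, -2]] with A = PJP^{-1}, so e^{tA} = P e^{tJ} P^{-1}.

For a Jordan block J_k(λ), e^{tJ_k(λ)} = e^{λt} · (I + tN + t^2 N^2/2! + ... + t^{k-1} N^{k-1}/(k-1)!) where N is the nilpotent superdiagonal part.

Assembling the blocks and conjugating back gives the entries of e^{tA} as shown above.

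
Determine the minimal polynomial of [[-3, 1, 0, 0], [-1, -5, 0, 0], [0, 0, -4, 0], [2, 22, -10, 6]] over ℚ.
The characteristic polynomial factors as (x - 6)(x + 4)^3. The minimal polynomial is ∏(x - λ)^{k_λ} where k_λ is the size of the largest Jordan block at λ.

For λ = -4: rank(A + 4I) = 2, and the largest Jordan block has size 2 (the smallest k with rank((A + 4I)^k) = rank((A + 4I)^(k+1))).
For λ = 6: rank(A - 6I) = 3, and the largest Jordan block has size 1 (the smallest k with rank((A - 6I)^k) = rank((A - 6I)^(k+1))).

So m_A(x) = (x - 6)(x + 4)^2.

m_A(x) = (x - 6)(x + 4)^2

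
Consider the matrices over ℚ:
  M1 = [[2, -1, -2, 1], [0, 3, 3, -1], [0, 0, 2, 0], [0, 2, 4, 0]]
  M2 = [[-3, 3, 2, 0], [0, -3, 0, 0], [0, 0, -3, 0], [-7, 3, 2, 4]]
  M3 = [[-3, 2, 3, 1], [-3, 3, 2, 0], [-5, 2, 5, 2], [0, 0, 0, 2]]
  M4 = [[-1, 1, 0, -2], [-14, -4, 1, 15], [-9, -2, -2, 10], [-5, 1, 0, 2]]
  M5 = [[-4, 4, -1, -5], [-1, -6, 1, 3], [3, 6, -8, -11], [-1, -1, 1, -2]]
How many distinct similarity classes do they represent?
5 classes: {M1}, {M2}, {M3}, {M4}, {M5}

Characteristic polynomials: χ_{M1} = (x - 2)^3(x - 1), χ_{M2} = (x - 4)(x + 3)^3, χ_{M3} = (x - 2)^3(x - 1), χ_{M4} = (x - 4)(x + 3)^3, χ_{M5} = (x + 5)^4.

{M1}: invariant factors x - 2, (x - 2)^2(x - 1).

{M2}: invariant factors x + 3, (x - 4)(x + 3)^2.

{M3}: invariant factors (x - 2)^3(x - 1).

{M4}: invariant factors (x - 4)(x + 3)^3.

{M5}: invariant factors x + 5, (x + 5)^3.

Matrices are similar if and only if their invariant-factor lists agree; the partition into similarity classes is {M1}, {M2}, {M3}, {M4}, {M5}.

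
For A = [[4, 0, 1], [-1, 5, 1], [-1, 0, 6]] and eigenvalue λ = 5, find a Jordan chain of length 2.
We seek v_1 ∈ ker((A - 5I)^2) \ ker(A - 5I), then set v_{i+1} = (A - 5I) v_i.

One such chain is v_1 = [[0, 1, 1]]^T, v_2 = [[1, 1, 1]]^T. Check: (A - 5I) v_2 = [[0, 0, 0]]^T = 0.

v_1 = [[0, 1, 1]]^T, v_2 = [[1, 1, 1]]^T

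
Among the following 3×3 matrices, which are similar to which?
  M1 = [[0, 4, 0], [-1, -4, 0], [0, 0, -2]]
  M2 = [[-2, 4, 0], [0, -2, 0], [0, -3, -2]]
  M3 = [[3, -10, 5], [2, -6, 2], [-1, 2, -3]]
1 class: {M1, M2, M3}

Characteristic polynomials: χ_{M1} = (x + 2)^3, χ_{M2} = (x + 2)^3, χ_{M3} = (x + 2)^3.

{M1, M2, M3}: invariant factors x + 2, (x + 2)^2.

Matrices are similar if and only if their invariant-factor lists agree; the partition into similarity classes is {M1, M2, M3}.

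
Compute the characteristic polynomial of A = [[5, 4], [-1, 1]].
xI - A = [[x - 5, -4], [1, x - 1]].

Expanding det(xI - A) along the first row:
det(xI - A) = + (x - 5)·det([[x - 1]]) - (-4)·det([[1]]).

Evaluating gives χ_A(x) = x^2 - 6x + 9 = (x - 3)^2.

χ_A(x) = (x - 3)^2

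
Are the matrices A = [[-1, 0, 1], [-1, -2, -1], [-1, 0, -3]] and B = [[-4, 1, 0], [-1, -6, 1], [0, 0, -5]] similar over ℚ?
No.

trace(A) = -6 but trace(B) = -15. The trace is a similarity invariant, so A and B are not similar.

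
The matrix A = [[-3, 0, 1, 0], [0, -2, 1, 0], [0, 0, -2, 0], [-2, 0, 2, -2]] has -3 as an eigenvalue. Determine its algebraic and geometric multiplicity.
The characteristic polynomial is (x + 2)^3(x + 3), so the factor x + 3 appears with exponent 1: the algebraic multiplicity is 1.

rank(A + 3I) = 3, so the eigenspace has dimension 4 - 3 = 1: the geometric multiplicity is 1.

algebraic multiplicity 1, geometric multiplicity 1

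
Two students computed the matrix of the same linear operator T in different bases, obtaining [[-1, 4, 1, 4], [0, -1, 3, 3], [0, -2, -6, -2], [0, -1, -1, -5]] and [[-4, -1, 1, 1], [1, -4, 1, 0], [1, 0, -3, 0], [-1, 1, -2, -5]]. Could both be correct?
No.

trace(A) = -13 but trace(B) = -16. The trace is a similarity invariant, so A and B are not similar.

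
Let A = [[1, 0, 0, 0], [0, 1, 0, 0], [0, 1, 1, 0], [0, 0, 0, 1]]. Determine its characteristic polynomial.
xI - A = [[x - 1, 0, 0, 0], [0, x - 1, 0, 0], [0, -1, x - 1, 0], [0, 0, 0, x - 1]].

Expanding det(xI - A) along the first row:
det(xI - A) = + (x - 1)·det([[x - 1, 0, 0], [-1, x - 1, 0], [0, 0, x - 1]]) - (0)·det([[0, 0, 0], [0, x - 1, 0], [0, 0, x - 1]]) + (0)·det([[0, x - 1, 0], [0, -1, 0], [0, 0, x - 1]]) - (0)·det([[0, x - 1, 0], [0, -1, x - 1], [0, 0, 0]]).

Evaluating gives χ_A(x) = x^4 - 4x^3 + 6x^2 - 4x + 1 = (x - 1)^4.

χ_A(x) = (x - 1)^4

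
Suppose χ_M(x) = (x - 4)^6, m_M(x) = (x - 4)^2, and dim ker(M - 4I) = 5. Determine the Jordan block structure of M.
λ = 4: algebraic multiplicity 6 (exponent in χ_M), largest block size 2 (exponent in m_M), 5 blocks (geometric multiplicity). These force block sizes [2, 1, 1, 1, 1].

Jordan blocks: (4, 2), (4, 1), (4, 1), (4, 1), (4, 1)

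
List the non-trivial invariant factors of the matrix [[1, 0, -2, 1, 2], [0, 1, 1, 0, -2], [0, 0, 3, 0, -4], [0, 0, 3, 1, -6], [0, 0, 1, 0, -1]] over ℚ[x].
x - 1, x - 1, (x - 1)^3

The Jordan structure of A has elementary divisors (x - 1)^3, (x - 1), (x - 1). Arranging the block sizes at each eigenvalue in decreasing order and taking row products gives the invariant factors.

Invariant factors (smallest first, each dividing the next): x - 1, x - 1, (x - 1)^3.

Check: the last factor (x - 1)^3 is the minimal polynomial, and the product (x - 1)^5 is the characteristic polynomial.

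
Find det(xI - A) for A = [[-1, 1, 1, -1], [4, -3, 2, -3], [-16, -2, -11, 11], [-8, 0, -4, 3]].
χ_A(x) = (x + 3)^4

xI - A = [[x + 1, -1, -1, 1], [-4, x + 3, -2, 3], [16, 2, x + 11, -11], [8, 0, 4, x - 3]].

Expanding det(xI - A) along the first row:
det(xI - A) = + (x + 1)·det([[x + 3, -2, 3], [2, x + 11, -11], [0, 4, x - 3]]) - (-1)·det([[-4, -2, 3], [16, x + 11, -11], [8, 4, x - 3]]) + (-1)·det([[-4, x + 3, 3], [16, 2, -11], [8, 0, x - 3]]) - (1)·det([[-4, x + 3, -2], [16, 2, x + 11], [8, 0, 4]]).

Evaluating gives χ_A(x) = x^4 + 12x^3 + 54x^2 + 108x + 81 = (x + 3)^4.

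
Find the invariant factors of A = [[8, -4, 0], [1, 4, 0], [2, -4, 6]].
x - 6, (x - 6)^2

The Jordan structure of A has elementary divisors (x - 6)^2, (x - 6). Arranging the block sizes at each eigenvalue in decreasing order and taking row products gives the invariant factors.

Invariant factors (smallest first, each dividing the next): x - 6, (x - 6)^2.

Check: the last factor (x - 6)^2 is the minimal polynomial, and the product (x - 6)^3 is the characteristic polynomial.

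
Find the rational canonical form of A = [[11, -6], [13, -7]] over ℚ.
The invariant factors of A (the non-unit diagonal entries of the Smith normal form of xI - A over ℚ[x]) are x^2 - 4x + 1, each dividing the next. The characteristic polynomial is their product, x^2 - 4x + 1.

The rational canonical form is the block-diagonal matrix of companion matrices C(f_i):
R = [[0, -1], [1, 4]].

Note the characteristic polynomial does not split into linear factors over ℚ, so A has no Jordan form over ℚ; the rational canonical form exists over any field.

R = [[0, -1], [1, 4]]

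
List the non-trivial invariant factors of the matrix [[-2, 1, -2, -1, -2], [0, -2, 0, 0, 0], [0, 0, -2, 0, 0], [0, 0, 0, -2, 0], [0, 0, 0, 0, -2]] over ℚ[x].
x + 2, x + 2, x + 2, (x + 2)^2

The Jordan structure of A has elementary divisors (x + 2)^2, (x + 2), (x + 2), (x + 2). Arranging the block sizes at each eigenvalue in decreasing order and taking row products gives the invariant factors.

Invariant factors (smallest first, each dividing the next): x + 2, x + 2, x + 2, (x + 2)^2.

Check: the last factor (x + 2)^2 is the minimal polynomial, and the product (x + 2)^5 is the characteristic polynomial.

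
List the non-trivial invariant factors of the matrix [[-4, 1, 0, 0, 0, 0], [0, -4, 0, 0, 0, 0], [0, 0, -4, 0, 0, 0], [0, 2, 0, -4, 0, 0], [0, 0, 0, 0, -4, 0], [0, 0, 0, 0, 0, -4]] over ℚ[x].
x + 4, x + 4, x + 4, x + 4, (x + 4)^2

The Jordan structure of A has elementary divisors (x + 4)^2, (x + 4), (x + 4), (x + 4), (x + 4). Arranging the block sizes at each eigenvalue in decreasing order and taking row products gives the invariant factors.

Invariant factors (smallest first, each dividing the next): x + 4, x + 4, x + 4, x + 4, (x + 4)^2.

Check: the last factor (x + 4)^2 is the minimal polynomial, and the product (x + 4)^6 is the characteristic polynomial.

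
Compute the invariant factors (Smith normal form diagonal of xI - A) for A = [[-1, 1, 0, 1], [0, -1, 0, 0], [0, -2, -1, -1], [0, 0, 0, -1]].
The Jordan structure of A has elementary divisors (x + 1)^2, (x + 1)^2. Arranging the block sizes at each eigenvalue in decreasing order and taking row products gives the invariant factors.

Invariant factors (smallest first, each dividing the next): (x + 1)^2, (x + 1)^2.

Check: the last factor (x + 1)^2 is the minimal polynomial, and the product (x + 1)^4 is the characteristic polynomial.

(x + 1)^2, (x + 1)^2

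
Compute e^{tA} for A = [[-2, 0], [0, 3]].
A has Jordan form J = [[-2, 0], [0, 3]] with A = PJP^{-1}, so e^{tA} = P e^{tJ} P^{-1}.

For a Jordan block J_k(λ), e^{tJ_k(λ)} = e^{λt} · (I + tN + t^2 N^2/2! + ... + t^{k-1} N^{k-1}/(k-1)!) where N is the nilpotent superdiagonal part.

Assembling the blocks and conjugating back gives the entries of e^{tA} as shown above.

e^{tA} = [[e^{-2*t}, 0], [0, e^{3*t}]]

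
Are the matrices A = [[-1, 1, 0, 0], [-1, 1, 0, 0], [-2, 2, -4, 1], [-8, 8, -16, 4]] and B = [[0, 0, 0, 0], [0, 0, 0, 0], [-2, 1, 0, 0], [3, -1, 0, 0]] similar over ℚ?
Two matrices over a field are similar if and only if they have the same invariant factors.

Both A and B have characteristic polynomial x^4 and minimal polynomial x^2. Computing further, both have invariant factors x^2, x^2. Hence A and B are similar.

Yes.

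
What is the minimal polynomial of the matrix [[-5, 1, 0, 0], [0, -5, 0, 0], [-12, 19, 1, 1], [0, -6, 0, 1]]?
The characteristic polynomial factors as (x - 1)^2(x + 5)^2. The minimal polynomial is ∏(x - λ)^{k_λ} where k_λ is the size of the largest Jordan block at λ.

For λ = -5: rank(A + 5I) = 3, and the largest Jordan block has size 2 (the smallest k with rank((A + 5I)^k) = rank((A + 5I)^(k+1))).
For λ = 1: rank(A - I) = 3, and the largest Jordan block has size 2 (the smallest k with rank((A - I)^k) = rank((A - I)^(k+1))).

So m_A(x) = (x - 1)^2(x + 5)^2.

m_A(x) = (x - 1)^2(x + 5)^2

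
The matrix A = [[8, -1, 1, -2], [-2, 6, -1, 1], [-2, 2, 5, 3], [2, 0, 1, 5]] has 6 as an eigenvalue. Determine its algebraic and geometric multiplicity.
The characteristic polynomial is (x - 6)^4, so the factor x - 6 appears with exponent 4: the algebraic multiplicity is 4.

rank(A - 6I) = 2, so the eigenspace has dimension 4 - 2 = 2: the geometric multiplicity is 2.

Since 2 < 4, A is not diagonalizable.

algebraic multiplicity 4, geometric multiplicity 2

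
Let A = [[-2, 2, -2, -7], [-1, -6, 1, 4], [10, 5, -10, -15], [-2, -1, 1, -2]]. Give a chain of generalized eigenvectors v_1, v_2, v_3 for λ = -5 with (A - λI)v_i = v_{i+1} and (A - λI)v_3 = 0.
v_1 = [[1, 0, 2, 0]]^T, v_2 = [[-1, 1, 0, 0]]^T, v_3 = [[-1, 0, -5, 1]]^T

We seek v_1 ∈ ker((A + 5I)^3) \ ker((A + 5I)^2), then set v_{i+1} = (A + 5I) v_i.

One such chain is v_1 = [[1, 0, 2, 0]]^T, v_2 = [[-1, 1, 0, 0]]^T, v_3 = [[-1, 0, -5, 1]]^T. Check: (A + 5I) v_3 = [[0, 0, 0, 0]]^T = 0.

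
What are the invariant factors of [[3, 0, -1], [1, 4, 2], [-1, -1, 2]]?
The Jordan structure of A has elementary divisors (x - 3)^3. Arranging the block sizes at each eigenvalue in decreasing order and taking row products gives the invariant factors.

Invariant factors (smallest first, each dividing the next): (x - 3)^3.

Check: the last factor (x - 3)^3 is the minimal polynomial, and the product (x - 3)^3 is the characteristic polynomial.

(x - 3)^3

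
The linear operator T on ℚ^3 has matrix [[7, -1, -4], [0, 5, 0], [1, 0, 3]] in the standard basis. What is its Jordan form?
J = [[5, 1, 0], [0, 5, 1], [0, 0, 5]]

The characteristic polynomial is det(xI - A) = (x - 5)^3, so the eigenvalues are 5 (algebraic multiplicity 3).

For λ = 5: rank(A - 5I) = 2, rank((A - 5I)^2) = 1, rank((A - 5I)^3) = 0. The eigenspace has dimension 3 - 2 = 1, so there is 1 Jordan block; the rank sequence gives block sizes [3].

Assembling the blocks gives the Jordan form J above.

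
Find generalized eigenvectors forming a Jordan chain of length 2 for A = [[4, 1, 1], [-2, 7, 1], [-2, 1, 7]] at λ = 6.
v_1 = [[0, 0, 1]]^T, v_2 = [[1, 1, 1]]^T

We seek v_1 ∈ ker((A - 6I)^2) \ ker(A - 6I), then set v_{i+1} = (A - 6I) v_i.

One such chain is v_1 = [[0, 0, 1]]^T, v_2 = [[1, 1, 1]]^T. Check: (A - 6I) v_2 = [[0, 0, 0]]^T = 0.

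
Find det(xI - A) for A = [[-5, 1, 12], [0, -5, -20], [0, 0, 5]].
xI - A = [[x + 5, -1, -12], [0, x + 5, 20], [0, 0, x - 5]].

Expanding det(xI - A) along the first row:
det(xI - A) = + (x + 5)·det([[x + 5, 20], [0, x - 5]]) - (-1)·det([[0, 20], [0, x - 5]]) + (-12)·det([[0, x + 5], [0, 0]]).

Evaluating gives χ_A(x) = x^3 + 5x^2 - 25x - 125 = (x - 5)(x + 5)^2.

χ_A(x) = (x - 5)(x + 5)^2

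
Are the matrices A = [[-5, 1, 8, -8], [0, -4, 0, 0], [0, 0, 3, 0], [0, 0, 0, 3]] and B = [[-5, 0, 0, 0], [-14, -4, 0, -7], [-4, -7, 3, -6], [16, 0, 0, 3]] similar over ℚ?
Both have characteristic polynomial (x - 3)^2(x + 4)(x + 5), but the minimal polynomial of A is (x - 3)(x + 4)(x + 5) while the minimal polynomial of B is (x - 3)^2(x + 4)(x + 5). The minimal polynomial is a similarity invariant, so A and B are not similar.

No.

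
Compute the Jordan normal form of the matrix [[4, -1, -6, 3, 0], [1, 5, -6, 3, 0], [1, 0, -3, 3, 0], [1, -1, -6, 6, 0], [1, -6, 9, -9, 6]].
The characteristic polynomial is det(xI - A) = (x - 6)(x - 3)^4, so the eigenvalues are 3 (algebraic multiplicity 4), 6 (algebraic multiplicity 1).

For λ = 3: rank(A - 3I) = 3, rank((A - 3I)^2) = 2, rank((A - 3I)^3) = 1. The eigenspace has dimension 5 - 3 = 2, so there are 2 Jordan blocks; the rank sequence gives block sizes [3, 1].

For λ = 6: algebraic multiplicity 1 gives one 1×1 block.

Assembling the blocks gives the Jordan form J above.

J = [[3, 1, 0, 0, 0], [0, 3, 1, 0, 0], [0, 0, 3, 0, 0], [0, 0, 0, 3, 0], [0, 0, 0, 0, 6]]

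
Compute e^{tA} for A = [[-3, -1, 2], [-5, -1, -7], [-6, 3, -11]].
A has Jordan form J = [[-5, 1, 0], [0, -5, 1], [0, 0, -5]] with A = PJP^{-1}, so e^{tA} = P e^{tJ} P^{-1}.

For a Jordan block J_k(λ), e^{tJ_k(λ)} = e^{λt} · (I + tN + t^2 N^2/2! + ... + t^{k-1} N^{k-1}/(k-1)!) where N is the nilpotent superdiagonal part.

Assembling the blocks and conjugating back gives the entries of e^{tA} as shown above.

e^{tA} = [[(-3*t^2 + 4*t + 2)*e^{-5*t}/2, -t*e^{-5*t}, t*(4 - t)*e^{-5*t}/2], [t*(6*t - 5)*e^{-5*t}, (4*t + 1)*e^{-5*t}, t*(2*t - 7)*e^{-5*t}], [3*t*(3*t - 4)*e^{-5*t}/2, 3*t*e^{-5*t}, (3*t^2 - 12*t + 2)*e^{-5*t}/2]]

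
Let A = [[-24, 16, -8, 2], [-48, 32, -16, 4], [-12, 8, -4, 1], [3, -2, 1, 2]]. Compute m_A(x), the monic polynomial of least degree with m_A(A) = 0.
m_A(x) = x(x - 3)^2

The characteristic polynomial factors as x^2(x - 3)^2. The minimal polynomial is ∏(x - λ)^{k_λ} where k_λ is the size of the largest Jordan block at λ.

For λ = 0: rank(A) = 2, and the largest Jordan block has size 1 (the smallest k with rank(A^k) = rank(A^(k+1))).
For λ = 3: rank(A - 3I) = 3, and the largest Jordan block has size 2 (the smallest k with rank((A - 3I)^k) = rank((A - 3I)^(k+1))).

So m_A(x) = x(x - 3)^2.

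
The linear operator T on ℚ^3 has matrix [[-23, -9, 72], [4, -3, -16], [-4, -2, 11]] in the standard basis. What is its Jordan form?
The characteristic polynomial is det(xI - A) = (x + 5)^3, so the eigenvalues are -5 (algebraic multiplicity 3).

For λ = -5: rank(A + 5I) = 1, rank((A + 5I)^2) = 0. The eigenspace has dimension 3 - 1 = 2, so there are 2 Jordan blocks; the rank sequence gives block sizes [2, 1].

Assembling the blocks gives the Jordan form J above.

J = [[-5, 1, 0], [0, -5, 0], [0, 0, -5]]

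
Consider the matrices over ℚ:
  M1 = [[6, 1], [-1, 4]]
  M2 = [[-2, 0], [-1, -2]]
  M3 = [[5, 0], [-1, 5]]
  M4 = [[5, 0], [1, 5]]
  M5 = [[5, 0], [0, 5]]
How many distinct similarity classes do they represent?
Characteristic polynomials: χ_{M1} = (x - 5)^2, χ_{M2} = (x + 2)^2, χ_{M3} = (x - 5)^2, χ_{M4} = (x - 5)^2, χ_{M5} = (x - 5)^2.

{M1, M3, M4}: invariant factors (x - 5)^2.

{M2}: invariant factors (x + 2)^2.

{M5}: invariant factors x - 5, x - 5.

Matrices are similar if and only if their invariant-factor lists agree; the partition into similarity classes is {M1, M3, M4}, {M2}, {M5}.

3 classes: {M1, M3, M4}, {M2}, {M5}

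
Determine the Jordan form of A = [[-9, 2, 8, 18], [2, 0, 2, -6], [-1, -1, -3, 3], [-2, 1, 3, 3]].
J = [[-3, 0, 0, 0], [0, -2, 1, 0], [0, 0, -2, 0], [0, 0, 0, -2]]

The characteristic polynomial is det(xI - A) = (x + 2)^3(x + 3), so the eigenvalues are -3 (algebraic multiplicity 1), -2 (algebraic multiplicity 3).

For λ = -3: algebraic multiplicity 1 gives one 1×1 block.

For λ = -2: rank(A + 2I) = 2, rank((A + 2I)^2) = 1. The eigenspace has dimension 4 - 2 = 2, so there are 2 Jordan blocks; the rank sequence gives block sizes [2, 1].

Assembling the blocks gives the Jordan form J above.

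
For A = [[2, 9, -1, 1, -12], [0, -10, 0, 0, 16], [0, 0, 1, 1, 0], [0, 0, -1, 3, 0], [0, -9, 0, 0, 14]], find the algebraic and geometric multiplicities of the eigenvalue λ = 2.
algebraic multiplicity 5, geometric multiplicity 3

The characteristic polynomial is (x - 2)^5, so the factor x - 2 appears with exponent 5: the algebraic multiplicity is 5.

rank(A - 2I) = 2, so the eigenspace has dimension 5 - 2 = 3: the geometric multiplicity is 3.

Since 3 < 5, A is not diagonalizable.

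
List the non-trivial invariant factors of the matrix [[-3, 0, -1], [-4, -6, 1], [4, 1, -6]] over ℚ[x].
The Jordan structure of A has elementary divisors (x + 5)^3. Arranging the block sizes at each eigenvalue in decreasing order and taking row products gives the invariant factors.

Invariant factors (smallest first, each dividing the next): (x + 5)^3.

Check: the last factor (x + 5)^3 is the minimal polynomial, and the product (x + 5)^3 is the characteristic polynomial.

(x + 5)^3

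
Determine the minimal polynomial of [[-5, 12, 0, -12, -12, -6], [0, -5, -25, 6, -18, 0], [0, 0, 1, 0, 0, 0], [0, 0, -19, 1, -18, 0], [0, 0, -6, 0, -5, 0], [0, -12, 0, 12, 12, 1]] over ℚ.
The characteristic polynomial factors as (x - 1)^3(x + 5)^3. The minimal polynomial is ∏(x - λ)^{k_λ} where k_λ is the size of the largest Jordan block at λ.

For λ = -5: rank(A + 5I) = 3, and the largest Jordan block has size 1 (the smallest k with rank((A + 5I)^k) = rank((A + 5I)^(k+1))).
For λ = 1: rank(A - I) = 4, and the largest Jordan block has size 2 (the smallest k with rank((A - I)^k) = rank((A - I)^(k+1))).

So m_A(x) = (x - 1)^2(x + 5).

m_A(x) = (x - 1)^2(x + 5)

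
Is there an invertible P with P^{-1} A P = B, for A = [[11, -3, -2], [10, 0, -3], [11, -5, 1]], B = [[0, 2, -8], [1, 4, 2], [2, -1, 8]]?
Yes.

Two matrices over a field are similar if and only if they have the same invariant factors.

Both A and B have characteristic polynomial (x - 4)^3 and minimal polynomial (x - 4)^3. Computing further, both have invariant factors (x - 4)^3. Hence A and B are similar.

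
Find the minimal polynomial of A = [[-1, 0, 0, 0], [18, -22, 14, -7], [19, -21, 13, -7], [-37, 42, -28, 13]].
m_A(x) = (x - 6)(x + 1)^2

The characteristic polynomial factors as (x - 6)(x + 1)^3. The minimal polynomial is ∏(x - λ)^{k_λ} where k_λ is the size of the largest Jordan block at λ.

For λ = -1: rank(A + I) = 2, and the largest Jordan block has size 2 (the smallest k with rank((A + I)^k) = rank((A + I)^(k+1))).
For λ = 6: rank(A - 6I) = 3, and the largest Jordan block has size 1 (the smallest k with rank((A - 6I)^k) = rank((A - 6I)^(k+1))).

So m_A(x) = (x - 6)(x + 1)^2.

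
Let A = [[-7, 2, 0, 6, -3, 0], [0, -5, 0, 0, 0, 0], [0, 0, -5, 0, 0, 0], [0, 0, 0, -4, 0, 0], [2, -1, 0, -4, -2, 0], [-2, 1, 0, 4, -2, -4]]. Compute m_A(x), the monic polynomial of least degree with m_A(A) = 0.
The characteristic polynomial factors as (x + 4)^3(x + 5)^3. The minimal polynomial is ∏(x - λ)^{k_λ} where k_λ is the size of the largest Jordan block at λ.

For λ = -5: rank(A + 5I) = 4, and the largest Jordan block has size 2 (the smallest k with rank((A + 5I)^k) = rank((A + 5I)^(k+1))).
For λ = -4: rank(A + 4I) = 3, and the largest Jordan block has size 1 (the smallest k with rank((A + 4I)^k) = rank((A + 4I)^(k+1))).

So m_A(x) = (x + 4)(x + 5)^2.

m_A(x) = (x + 4)(x + 5)^2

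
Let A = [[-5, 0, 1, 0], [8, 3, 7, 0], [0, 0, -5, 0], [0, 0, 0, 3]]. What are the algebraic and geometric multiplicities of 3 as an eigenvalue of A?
The characteristic polynomial is (x - 3)^2(x + 5)^2, so the factor x - 3 appears with exponent 2: the algebraic multiplicity is 2.

rank(A - 3I) = 2, so the eigenspace has dimension 4 - 2 = 2: the geometric multiplicity is 2.

algebraic multiplicity 2, geometric multiplicity 2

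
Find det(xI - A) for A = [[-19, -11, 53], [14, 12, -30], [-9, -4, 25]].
xI - A = [[x + 19, 11, -53], [-14, x - 12, 30], [9, 4, x - 25]].

Expanding det(xI - A) along the first row:
det(xI - A) = + (x + 19)·det([[x - 12, 30], [4, x - 25]]) - (11)·det([[-14, 30], [9, x - 25]]) + (-53)·det([[-14, x - 12], [9, 4]]).

Evaluating gives χ_A(x) = x^3 - 18x^2 + 108x - 216 = (x - 6)^3.

χ_A(x) = (x - 6)^3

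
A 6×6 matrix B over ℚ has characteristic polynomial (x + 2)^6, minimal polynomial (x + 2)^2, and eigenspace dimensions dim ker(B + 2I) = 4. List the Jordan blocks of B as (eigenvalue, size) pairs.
λ = -2: algebraic multiplicity 6 (exponent in χ_B), largest block size 2 (exponent in m_B), 4 blocks (geometric multiplicity). These force block sizes [2, 2, 1, 1].

Jordan blocks: (-2, 2), (-2, 2), (-2, 1), (-2, 1)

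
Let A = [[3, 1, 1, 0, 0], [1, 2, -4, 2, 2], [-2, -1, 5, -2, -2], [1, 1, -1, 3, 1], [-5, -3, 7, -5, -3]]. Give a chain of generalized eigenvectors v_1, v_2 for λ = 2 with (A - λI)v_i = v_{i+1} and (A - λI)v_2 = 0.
We seek v_1 ∈ ker((A - 2I)^2) \ ker(A - 2I), then set v_{i+1} = (A - 2I) v_i.

One such chain is v_1 = [[-2, 2, 0, -2, 3]]^T, v_2 = [[0, 0, 0, 1, -1]]^T. Check: (A - 2I) v_2 = [[0, 0, 0, 0, 0]]^T = 0.

v_1 = [[-2, 2, 0, -2, 3]]^T, v_2 = [[0, 0, 0, 1, -1]]^T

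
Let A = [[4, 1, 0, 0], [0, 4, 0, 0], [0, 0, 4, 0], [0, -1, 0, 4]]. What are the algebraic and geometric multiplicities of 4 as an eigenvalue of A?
The characteristic polynomial is (x - 4)^4, so the factor x - 4 appears with exponent 4: the algebraic multiplicity is 4.

rank(A - 4I) = 1, so the eigenspace has dimension 4 - 1 = 3: the geometric multiplicity is 3.

Since 3 < 4, A is not diagonalizable.

algebraic multiplicity 4, geometric multiplicity 3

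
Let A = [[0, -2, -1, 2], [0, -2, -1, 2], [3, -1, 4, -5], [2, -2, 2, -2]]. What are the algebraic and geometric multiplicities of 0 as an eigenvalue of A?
algebraic multiplicity 4, geometric multiplicity 2

The characteristic polynomial is x^4, so the factor x appears with exponent 4: the algebraic multiplicity is 4.

rank(A) = 2, so the eigenspace has dimension 4 - 2 = 2: the geometric multiplicity is 2.

Since 2 < 4, A is not diagonalizable.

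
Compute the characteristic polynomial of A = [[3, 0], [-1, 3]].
xI - A = [[x - 3, 0], [1, x - 3]].

Expanding det(xI - A) along the first row:
det(xI - A) = + (x - 3)·det([[x - 3]]) - (0)·det([[1]]).

Evaluating gives χ_A(x) = x^2 - 6x + 9 = (x - 3)^2.

χ_A(x) = (x - 3)^2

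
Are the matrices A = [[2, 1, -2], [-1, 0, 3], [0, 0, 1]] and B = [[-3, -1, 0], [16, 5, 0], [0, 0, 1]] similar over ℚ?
Both have characteristic polynomial (x - 1)^3, but the minimal polynomial of A is (x - 1)^3 while the minimal polynomial of B is (x - 1)^2. The minimal polynomial is a similarity invariant, so A and B are not similar.

No.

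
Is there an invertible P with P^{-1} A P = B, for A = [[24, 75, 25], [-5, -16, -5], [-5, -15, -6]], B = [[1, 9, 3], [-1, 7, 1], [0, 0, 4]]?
No.

trace(A) = 2 but trace(B) = 12. The trace is a similarity invariant, so A and B are not similar.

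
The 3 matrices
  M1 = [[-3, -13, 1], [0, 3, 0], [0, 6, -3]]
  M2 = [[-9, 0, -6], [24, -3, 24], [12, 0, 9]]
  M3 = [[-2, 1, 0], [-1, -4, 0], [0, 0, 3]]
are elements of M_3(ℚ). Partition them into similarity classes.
2 classes: {M1, M3}, {M2}

Characteristic polynomials: χ_{M1} = (x - 3)(x + 3)^2, χ_{M2} = (x - 3)(x + 3)^2, χ_{M3} = (x - 3)(x + 3)^2.

{M1, M3}: invariant factors (x - 3)(x + 3)^2.

{M2}: invariant factors x + 3, (x - 3)(x + 3).

Matrices are similar if and only if their invariant-factor lists agree; the partition into similarity classes is {M1, M3}, {M2}.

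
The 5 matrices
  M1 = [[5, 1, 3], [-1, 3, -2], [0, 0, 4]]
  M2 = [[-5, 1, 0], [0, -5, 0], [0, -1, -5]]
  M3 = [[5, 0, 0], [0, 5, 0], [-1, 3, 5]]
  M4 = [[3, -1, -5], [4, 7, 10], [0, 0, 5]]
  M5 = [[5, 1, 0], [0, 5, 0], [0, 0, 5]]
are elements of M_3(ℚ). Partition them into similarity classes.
Characteristic polynomials: χ_{M1} = (x - 4)^3, χ_{M2} = (x + 5)^3, χ_{M3} = (x - 5)^3, χ_{M4} = (x - 5)^3, χ_{M5} = (x - 5)^3.

{M1}: invariant factors (x - 4)^3.

{M2}: invariant factors x + 5, (x + 5)^2.

{M3, M4, M5}: invariant factors x - 5, (x - 5)^2.

Matrices are similar if and only if their invariant-factor lists agree; the partition into similarity classes is {M1}, {M2}, {M3, M4, M5}.

3 classes: {M1}, {M2}, {M3, M4, M5}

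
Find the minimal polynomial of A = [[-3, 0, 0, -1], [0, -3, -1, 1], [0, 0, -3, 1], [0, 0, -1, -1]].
m_A(x) = (x + 2)^2(x + 3)

The characteristic polynomial factors as (x + 2)^2(x + 3)^2. The minimal polynomial is ∏(x - λ)^{k_λ} where k_λ is the size of the largest Jordan block at λ.

For λ = -3: rank(A + 3I) = 2, and the largest Jordan block has size 1 (the smallest k with rank((A + 3I)^k) = rank((A + 3I)^(k+1))).
For λ = -2: rank(A + 2I) = 3, and the largest Jordan block has size 2 (the smallest k with rank((A + 2I)^k) = rank((A + 2I)^(k+1))).

So m_A(x) = (x + 2)^2(x + 3).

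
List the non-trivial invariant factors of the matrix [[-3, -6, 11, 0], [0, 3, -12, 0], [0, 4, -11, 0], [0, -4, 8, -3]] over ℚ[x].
The Jordan structure of A has elementary divisors (x + 5), (x + 3)^2, (x + 3). Arranging the block sizes at each eigenvalue in decreasing order and taking row products gives the invariant factors.

Invariant factors (smallest first, each dividing the next): x + 3, (x + 3)^2(x + 5).

Check: the last factor (x + 3)^2(x + 5) is the minimal polynomial, and the product (x + 3)^3(x + 5) is the characteristic polynomial.

x + 3, (x + 3)^2(x + 5)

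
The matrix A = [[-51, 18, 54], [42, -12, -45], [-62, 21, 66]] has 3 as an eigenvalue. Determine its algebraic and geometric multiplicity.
algebraic multiplicity 2, geometric multiplicity 1

The characteristic polynomial is (x - 3)^2(x + 3), so the factor x - 3 appears with exponent 2: the algebraic multiplicity is 2.

rank(A - 3I) = 2, so the eigenspace has dimension 3 - 2 = 1: the geometric multiplicity is 1.

Since 1 < 2, A is not diagonalizable.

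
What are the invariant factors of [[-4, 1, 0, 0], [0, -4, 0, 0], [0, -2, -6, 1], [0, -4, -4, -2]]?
(x + 4)^2, (x + 4)^2

The Jordan structure of A has elementary divisors (x + 4)^2, (x + 4)^2. Arranging the block sizes at each eigenvalue in decreasing order and taking row products gives the invariant factors.

Invariant factors (smallest first, each dividing the next): (x + 4)^2, (x + 4)^2.

Check: the last factor (x + 4)^2 is the minimal polynomial, and the product (x + 4)^4 is the characteristic polynomial.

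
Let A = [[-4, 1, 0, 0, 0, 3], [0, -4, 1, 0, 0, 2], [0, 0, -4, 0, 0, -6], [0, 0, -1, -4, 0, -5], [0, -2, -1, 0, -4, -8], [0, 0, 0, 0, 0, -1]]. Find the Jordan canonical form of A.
The characteristic polynomial is det(xI - A) = (x + 1)(x + 4)^5, so the eigenvalues are -4 (algebraic multiplicity 5), -1 (algebraic multiplicity 1).

For λ = -4: rank(A + 4I) = 3, rank((A + 4I)^2) = 2, rank((A + 4I)^3) = 1. The eigenspace has dimension 6 - 3 = 3, so there are 3 Jordan blocks; the rank sequence gives block sizes [3, 1, 1].

For λ = -1: algebraic multiplicity 1 gives one 1×1 block.

Assembling the blocks gives the Jordan form J above.

J = [[-4, 1, 0, 0, 0, 0], [0, -4, 1, 0, 0, 0], [0, 0, -4, 0, 0, 0], [0, 0, 0, -4, 0, 0], [0, 0, 0, 0, -4, 0], [0, 0, 0, 0, 0, -1]]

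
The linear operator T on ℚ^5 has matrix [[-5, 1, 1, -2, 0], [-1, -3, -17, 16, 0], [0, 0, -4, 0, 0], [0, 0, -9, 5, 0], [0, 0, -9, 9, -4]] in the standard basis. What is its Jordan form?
The characteristic polynomial is det(xI - A) = (x - 5)(x + 4)^4, so the eigenvalues are -4 (algebraic multiplicity 4), 5 (algebraic multiplicity 1).

For λ = -4: rank(A + 4I) = 2, rank((A + 4I)^2) = 1. The eigenspace has dimension 5 - 2 = 3, so there are 3 Jordan blocks; the rank sequence gives block sizes [2, 1, 1].

For λ = 5: algebraic multiplicity 1 gives one 1×1 block.

Assembling the blocks gives the Jordan form J above.

J = [[-4, 1, 0, 0, 0], [0, -4, 0, 0, 0], [0, 0, -4, 0, 0], [0, 0, 0, -4, 0], [0, 0, 0, 0, 5]]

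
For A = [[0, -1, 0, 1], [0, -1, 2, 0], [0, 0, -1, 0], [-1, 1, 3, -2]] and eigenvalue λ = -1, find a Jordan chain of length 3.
v_1 = [[0, 0, 1, 0]]^T, v_2 = [[0, 2, 0, 3]]^T, v_3 = [[1, 0, 0, -1]]^T

We seek v_1 ∈ ker((A + I)^3) \ ker((A + I)^2), then set v_{i+1} = (A + I) v_i.

One such chain is v_1 = [[0, 0, 1, 0]]^T, v_2 = [[0, 2, 0, 3]]^T, v_3 = [[1, 0, 0, -1]]^T. Check: (A + I) v_3 = [[0, 0, 0, 0]]^T = 0.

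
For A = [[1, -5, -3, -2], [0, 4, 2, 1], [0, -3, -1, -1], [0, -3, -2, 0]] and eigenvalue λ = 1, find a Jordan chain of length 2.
v_1 = [[2, 1, -2, 1]]^T, v_2 = [[-1, 0, 0, 0]]^T

We seek v_1 ∈ ker((A - I)^2) \ ker(A - I), then set v_{i+1} = (A - I) v_i.

One such chain is v_1 = [[2, 1, -2, 1]]^T, v_2 = [[-1, 0, 0, 0]]^T. Check: (A - I) v_2 = [[0, 0, 0, 0]]^T = 0.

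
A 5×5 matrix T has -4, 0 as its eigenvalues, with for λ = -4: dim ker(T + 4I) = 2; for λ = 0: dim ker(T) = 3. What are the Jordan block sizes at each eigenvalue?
Jordan blocks: (-4, 1), (-4, 1), (0, 1), (0, 1), (0, 1)

λ = -4: successive nullity increments [2] count blocks of size ≥ k; block sizes are [1, 1].
λ = 0: successive nullity increments [3] count blocks of size ≥ k; block sizes are [1, 1, 1].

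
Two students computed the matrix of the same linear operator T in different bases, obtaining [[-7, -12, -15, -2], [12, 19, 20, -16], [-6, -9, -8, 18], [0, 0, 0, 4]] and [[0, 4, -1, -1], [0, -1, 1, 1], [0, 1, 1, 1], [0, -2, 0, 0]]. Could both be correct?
No.

trace(A) = 8 but trace(B) = 0. The trace is a similarity invariant, so A and B are not similar.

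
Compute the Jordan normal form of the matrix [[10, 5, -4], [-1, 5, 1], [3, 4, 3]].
J = [[6, 1, 0], [0, 6, 1], [0, 0, 6]]

The characteristic polynomial is det(xI - A) = (x - 6)^3, so the eigenvalues are 6 (algebraic multiplicity 3).

For λ = 6: rank(A - 6I) = 2, rank((A - 6I)^2) = 1, rank((A - 6I)^3) = 0. The eigenspace has dimension 3 - 2 = 1, so there is 1 Jordan block; the rank sequence gives block sizes [3].

Assembling the blocks gives the Jordan form J above.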